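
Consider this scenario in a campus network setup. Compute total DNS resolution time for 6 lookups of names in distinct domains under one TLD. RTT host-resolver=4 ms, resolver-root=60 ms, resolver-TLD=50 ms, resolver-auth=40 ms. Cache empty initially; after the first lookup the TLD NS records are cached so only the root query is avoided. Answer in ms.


Lookup 1 (cold cache): local + root + TLD + auth = 4 + 60 + 50 + 40 = 154 ms
Lookups 2..6 (TLD NS cached -> skip root; new domain -> still ask TLD and auth): local + TLD + auth = 4 + 50 + 40 = 94 ms each
Remaining 5 lookups: 5 * 94 = 470 ms
Total = 154 + 470 = 624 ms

624


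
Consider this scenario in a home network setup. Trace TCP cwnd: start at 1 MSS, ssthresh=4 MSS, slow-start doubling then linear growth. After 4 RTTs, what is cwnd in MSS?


RTT 0: cwnd = 1 MSS (initial)
RTT 1: cwnd = 2 MSS (slow start, doubled)
RTT 2: cwnd = 4 MSS (slow start, doubled)
RTT 3: cwnd = 5 MSS (congestion avoidance, +1)
RTT 4: cwnd = 6 MSS (congestion avoidance, +1)

6


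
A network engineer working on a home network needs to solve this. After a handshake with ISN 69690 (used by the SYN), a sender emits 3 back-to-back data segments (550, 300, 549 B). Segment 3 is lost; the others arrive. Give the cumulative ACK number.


SYN uses sequence number 69690; first data byte = ISN + 1 = 69691.
Segment 1: SEQ = 69691, len = 550 B, covers [69691, 70240]
Segment 2: SEQ = 70241, len = 300 B, covers [70241, 70540]
Segment 3: SEQ = 70541, len = 549 B, covers [70541, 71089] [LOST]
In-order data received: bytes [69691, 70540] (segments 1..2).
Segment 3 missing -> gap begins at byte 70541.
Cumulative ACK = next expected in-order byte = 69691 + 550 + 300 = 70541

70541


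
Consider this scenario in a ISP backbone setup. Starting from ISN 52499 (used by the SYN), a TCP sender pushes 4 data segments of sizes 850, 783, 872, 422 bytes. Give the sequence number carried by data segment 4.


The SYN occupies sequence number ISN = 52499, so the first data byte is ISN + 1 = 52500.
SEQ of data segment i = (ISN + 1) + sum of payload sizes of segments 1..i-1.
Segment 1: SEQ = 52500, payload = 850 bytes
Segment 2: SEQ = 53350, payload = 783 bytes
Segment 3: SEQ = 54133, payload = 872 bytes
Segment 4: SEQ = 55005, payload = 422 bytes
SEQ of segment 4 = 52500 + 850 + 783 + 872 = 55005

55005


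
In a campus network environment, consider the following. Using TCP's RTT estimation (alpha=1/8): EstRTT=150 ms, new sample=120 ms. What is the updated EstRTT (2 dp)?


Given: EstRTT = 150 ms, SampleRTT = 120 ms, alpha = 1/8
New EstRTT = (1 - alpha) * EstRTT + alpha * SampleRTT
(7/8) * 150 = 131.25
(1/8) * 120 = 15
New EstRTT = 131.25 + 15 = 146.25 ms -> 146.25 ms (2 dp)

146.25


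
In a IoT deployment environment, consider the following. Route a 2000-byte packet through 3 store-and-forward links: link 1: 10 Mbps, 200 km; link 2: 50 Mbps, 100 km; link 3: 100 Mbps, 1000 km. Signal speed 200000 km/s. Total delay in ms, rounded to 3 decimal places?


Packet = 2000 bytes = 16000 bits. Store-and-forward: sum (t_trans + t_prop) per link.
Link 1: t_trans = 16000/(10*10^6) s = 1.6000 ms; t_prop = 200/200000 s = 1.0000 ms; subtotal = 2.6000 ms
Link 2: t_trans = 16000/(50*10^6) s = 0.3200 ms; t_prop = 100/200000 s = 0.5000 ms; subtotal = 0.8200 ms
Link 3: t_trans = 16000/(100*10^6) s = 0.1600 ms; t_prop = 1000/200000 s = 5.0000 ms; subtotal = 5.1600 ms
End-to-end = 2.6000 + 0.8200 + 5.1600 = 8.5800 ms -> 8.580 ms (3 dp)

8.580


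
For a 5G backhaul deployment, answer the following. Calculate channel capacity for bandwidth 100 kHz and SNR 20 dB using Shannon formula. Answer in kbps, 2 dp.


Given: B = 100 kHz, SNR = 20 dB
SNR linear = 10^(20/10) = 100
1 + SNR = 101
log2(101) = 6.6582114828
C = 100 * 1000 * 6.6582114828 = 665821.1483 bps
C = 665.821148 kbps -> 665.82 kbps (2 dp)

665.82


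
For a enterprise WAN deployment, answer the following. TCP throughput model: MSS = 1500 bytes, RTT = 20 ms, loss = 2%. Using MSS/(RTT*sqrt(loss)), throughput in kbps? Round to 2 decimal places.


Given: MSS = 1500 bytes, RTT = 20 ms, loss = 2%
RTT in seconds = 20 / 1000 = 0.02
Loss rate = 2% = 0.02
sqrt(loss) = sqrt(0.02) = 0.141421356237
Throughput (bytes/s) = 1500 / (0.02 * 0.141421356237) = 530330.0859
Throughput (kbps) = 530330.0859 * 8 / 1000 = 4242.640687 -> 4242.64 kbps (2 dp)

4242.64


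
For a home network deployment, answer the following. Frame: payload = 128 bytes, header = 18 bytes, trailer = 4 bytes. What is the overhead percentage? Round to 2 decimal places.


Given: payload = 128 B, header = 18 B, trailer = 4 B
Overhead bytes = header + trailer = 18 + 4 = 22
Total frame = payload + overhead = 128 + 22 = 150
Overhead % = 22 / 150 * 100 = 14.6667% -> 14.67% (2 dp)

14.67


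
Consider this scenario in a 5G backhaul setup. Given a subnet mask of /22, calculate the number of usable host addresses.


Given: subnet mask /22
Host bits = 32 - 22 = 10
Total addresses = 2^10 = 1024
Usable hosts = 1024 - 2 (network + broadcast) = 1022

1022


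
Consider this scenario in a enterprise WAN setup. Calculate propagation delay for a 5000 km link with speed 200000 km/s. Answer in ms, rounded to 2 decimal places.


Given: distance = 5000 km, speed = 200000 km/s
Delay = distance / speed = 5000 / 200000 seconds
Delay in ms = 5000 * 1000 / 200000
Delay = 25.0000 ms
Rounded to 2 dp = 25.00 ms

25.00


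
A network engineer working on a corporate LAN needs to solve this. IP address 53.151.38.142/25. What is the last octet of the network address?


Given: IP = 53.151.38.142, prefix = /25
Subnet mask = 255.255.255.128
Last octet of IP: 142
Last octet of mask: 128
Network last octet = 142 AND 128 = 128

128


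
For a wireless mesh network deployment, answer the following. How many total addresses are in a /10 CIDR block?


Given: CIDR prefix /10
Host bits = 32 - 10 = 22
Total addresses = 2^22 = 4194304

4194304


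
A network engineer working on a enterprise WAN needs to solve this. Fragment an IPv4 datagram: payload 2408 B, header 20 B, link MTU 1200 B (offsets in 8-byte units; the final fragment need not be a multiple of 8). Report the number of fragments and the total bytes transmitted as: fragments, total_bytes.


Max data per non-final fragment = floor((MTU - header)/8)*8 = floor((1200 - 20)/8)*8 = floor(1180/8)*8 = 1176 B
Final fragment needs no 8-byte alignment: it can carry up to MTU - header = 1180 B
Non-final fragments needed = ceil((payload - 1180) / 1176) = ceil(1228/1176) = ceil(1.0442) = 2
Number of fragments = 2 + 1 = 3
Fragment sizes (data): 2 * 1176 B + 56 B (last, 56 <= 1180 OK)
Total bytes sent = payload + n_frags * header = 2408 + 3*20 = 2408 + 60 = 2468 B

3, 2468


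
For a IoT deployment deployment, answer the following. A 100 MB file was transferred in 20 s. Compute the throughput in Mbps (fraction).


Given: file = 100 MB, time = 20 s
File in Mb = 100 * 8 = 800 Mb
Throughput = 800 / 20 Mbps
Throughput = 40 Mbps

40


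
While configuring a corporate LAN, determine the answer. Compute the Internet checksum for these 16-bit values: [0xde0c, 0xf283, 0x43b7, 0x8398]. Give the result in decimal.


Given words: [0xde0c, 0xf283, 0x43b7, 0x8398]
Step 1: Sum all words
Raw sum = 56844 + 62083 + 17335 + 33688 = 169950
Step 2: Fold carry: (38878 + 2) = 38880
One's complement = ~38880 & 0xFFFF = 26655

26655


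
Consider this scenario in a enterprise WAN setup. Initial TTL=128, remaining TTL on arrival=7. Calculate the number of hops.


Given: initial TTL = 128, received TTL = 7
Hops = initial TTL - received TTL
Hops = 128 - 7 = 121

121


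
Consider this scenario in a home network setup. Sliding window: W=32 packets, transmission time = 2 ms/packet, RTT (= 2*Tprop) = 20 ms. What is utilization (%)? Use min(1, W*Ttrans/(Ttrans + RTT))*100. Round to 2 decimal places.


Given: W = 32, Ttrans = 2 ms, RTT = 20 ms (= 2 * Tprop, Tprop = 10 ms)
Cycle time = Ttrans + RTT = 2 + 20 = 22 ms (first packet sent until its ACK returns)
W * Ttrans = 32 * 2 = 64 ms of sending per cycle
W * Ttrans / (Ttrans + RTT) = 64 / 22 = 2.909091
U = min(1, 2.909091) = 1.000000
U% = 100.00%

100.00


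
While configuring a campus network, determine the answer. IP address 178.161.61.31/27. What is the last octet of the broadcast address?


Given: IP = 178.161.61.31, prefix = /27
Host bits = 32 - 27 = 5
Network last octet = 31 AND mask = 0
Host part size = 2^5 - 1 = 31
Broadcast last octet = 0 OR 31 = 31

31


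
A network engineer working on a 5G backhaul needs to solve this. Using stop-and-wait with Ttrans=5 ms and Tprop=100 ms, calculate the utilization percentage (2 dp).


Given: Ttrans = 5 ms, Tprop = 100 ms
RTT = 2 * Tprop = 2 * 100 = 200 ms
U = Ttrans / (Ttrans + RTT)
U = 5 / (5 + 200)
U = 5 / 205 = 0.02439
U% = 2.44%

2.44


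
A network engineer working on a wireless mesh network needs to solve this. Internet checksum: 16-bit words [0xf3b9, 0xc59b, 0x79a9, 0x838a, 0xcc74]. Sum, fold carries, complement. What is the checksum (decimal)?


Given words: [0xf3b9, 0xc59b, 0x79a9, 0x838a, 0xcc74]
Step 1: Sum all words
Raw sum = 62393 + 50587 + 31145 + 33674 + 52340 = 230139
Step 2: Fold carry: (33531 + 3) = 33534
One's complement = ~33534 & 0xFFFF = 32001

32001


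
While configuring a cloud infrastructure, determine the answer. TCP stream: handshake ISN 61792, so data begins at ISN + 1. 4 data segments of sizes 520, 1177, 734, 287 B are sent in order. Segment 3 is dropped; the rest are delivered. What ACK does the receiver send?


SYN uses sequence number 61792; first data byte = ISN + 1 = 61793.
Segment 1: SEQ = 61793, len = 520 B, covers [61793, 62312]
Segment 2: SEQ = 62313, len = 1177 B, covers [62313, 63489]
Segment 3: SEQ = 63490, len = 734 B, covers [63490, 64223] [LOST]
Segment 4: SEQ = 64224, len = 287 B, covers [64224, 64510]
In-order data received: bytes [61793, 63489] (segments 1..2).
Segment 3 missing -> gap begins at byte 63490; later segments buffered out of order.
Cumulative ACK = next expected in-order byte = 61793 + 520 + 1177 = 63490

63490


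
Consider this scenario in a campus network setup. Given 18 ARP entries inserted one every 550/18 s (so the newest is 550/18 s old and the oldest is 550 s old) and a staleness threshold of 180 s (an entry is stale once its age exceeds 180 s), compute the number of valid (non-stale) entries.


Ages are k * 550/18 s for k = 1..18 (spacing = 30.5556 s).
Entry k is valid iff k * 550/18 <= 180 iff k <= 18 * 180 / 550 = 5.8909
n_valid = floor(5.8909) = 5
(n_stale = 18 - 5 = 13)

5


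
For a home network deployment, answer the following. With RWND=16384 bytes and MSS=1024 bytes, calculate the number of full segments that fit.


Given: RWND = 16384 bytes, MSS = 1024 bytes
Full segments = floor(RWND / MSS)
Full segments = floor(16384 / 1024)
Full segments = floor(16.0) = 16

16


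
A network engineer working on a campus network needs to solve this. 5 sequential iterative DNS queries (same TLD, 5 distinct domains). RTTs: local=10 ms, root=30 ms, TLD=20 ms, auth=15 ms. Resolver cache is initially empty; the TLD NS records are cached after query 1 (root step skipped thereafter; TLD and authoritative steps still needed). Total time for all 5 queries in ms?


Lookup 1 (cold cache): local + root + TLD + auth = 10 + 30 + 20 + 15 = 75 ms
Lookups 2..5 (TLD NS cached -> skip root; new domain -> still ask TLD and auth): local + TLD + auth = 10 + 20 + 15 = 45 ms each
Remaining 4 lookups: 4 * 45 = 180 ms
Total = 75 + 180 = 255 ms

255


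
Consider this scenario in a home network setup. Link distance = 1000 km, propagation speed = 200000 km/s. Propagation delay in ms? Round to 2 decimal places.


Given: distance = 1000 km, speed = 200000 km/s
Delay = distance / speed = 1000 / 200000 seconds
Delay in ms = 1000 * 1000 / 200000
Delay = 5.0000 ms
Rounded to 2 dp = 5.00 ms

5.00


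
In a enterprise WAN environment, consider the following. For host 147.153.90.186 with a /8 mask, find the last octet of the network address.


Given: IP = 147.153.90.186, prefix = /8
Subnet mask = 255.0.0.0
Last octet of IP: 186
Last octet of mask: 0
Network last octet = 186 AND 0 = 0

0


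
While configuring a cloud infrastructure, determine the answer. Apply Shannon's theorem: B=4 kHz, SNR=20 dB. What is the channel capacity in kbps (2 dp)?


Given: B = 4 kHz, SNR = 20 dB
SNR linear = 10^(20/10) = 100
1 + SNR = 101
log2(101) = 6.6582114828
C = 4 * 1000 * 6.6582114828 = 26632.8459 bps
C = 26.632846 kbps -> 26.63 kbps (2 dp)

26.63


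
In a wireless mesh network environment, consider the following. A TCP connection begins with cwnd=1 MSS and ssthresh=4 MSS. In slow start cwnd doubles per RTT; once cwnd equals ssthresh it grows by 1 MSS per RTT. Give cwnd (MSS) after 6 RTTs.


RTT 0: cwnd = 1 MSS (initial)
RTT 1: cwnd = 2 MSS (slow start, doubled)
RTT 2: cwnd = 4 MSS (slow start, doubled)
RTT 3: cwnd = 5 MSS (congestion avoidance, +1)
RTT 4: cwnd = 6 MSS (congestion avoidance, +1)
RTT 5: cwnd = 7 MSS (congestion avoidance, +1)
RTT 6: cwnd = 8 MSS (congestion avoidance, +1)

8


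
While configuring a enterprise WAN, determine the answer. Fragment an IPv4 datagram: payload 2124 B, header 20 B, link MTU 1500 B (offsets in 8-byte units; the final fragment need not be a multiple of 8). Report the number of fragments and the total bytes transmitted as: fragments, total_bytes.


Max data per non-final fragment = floor((MTU - header)/8)*8 = floor((1500 - 20)/8)*8 = floor(1480/8)*8 = 1480 B
Final fragment needs no 8-byte alignment: it can carry up to MTU - header = 1480 B
Non-final fragments needed = ceil((payload - 1480) / 1480) = ceil(644/1480) = ceil(0.4351) = 1
Number of fragments = 1 + 1 = 2
Fragment sizes (data): 1 * 1480 B + 644 B (last, 644 <= 1480 OK)
Total bytes sent = payload + n_frags * header = 2124 + 2*20 = 2124 + 40 = 2164 B

2, 2164


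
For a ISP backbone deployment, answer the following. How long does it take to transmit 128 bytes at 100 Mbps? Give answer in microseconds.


Given: packet = 128 bytes, bandwidth = 100 Mbps
Packet in bits = 128 * 8 = 1024 bits
Bandwidth = 100 * 10^6 = 100000000 bps
Time = 1024 / 100000000 seconds
Time in us = 1024 * 10^6 / 100000000 = 10.24

10.24


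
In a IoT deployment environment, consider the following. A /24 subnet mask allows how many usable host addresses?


Given: subnet mask /24
Host bits = 32 - 24 = 8
Total addresses = 2^8 = 256
Usable hosts = 256 - 2 (network + broadcast) = 254

254


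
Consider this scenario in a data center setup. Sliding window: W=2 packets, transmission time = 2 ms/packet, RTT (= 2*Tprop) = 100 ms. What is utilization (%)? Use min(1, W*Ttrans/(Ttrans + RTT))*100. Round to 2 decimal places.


Given: W = 2, Ttrans = 2 ms, RTT = 100 ms (= 2 * Tprop, Tprop = 50 ms)
Cycle time = Ttrans + RTT = 2 + 100 = 102 ms (first packet sent until its ACK returns)
W * Ttrans = 2 * 2 = 4 ms of sending per cycle
W * Ttrans / (Ttrans + RTT) = 4 / 102 = 0.039216
U = min(1, 0.039216) = 0.039216
U% = 3.92%

3.92


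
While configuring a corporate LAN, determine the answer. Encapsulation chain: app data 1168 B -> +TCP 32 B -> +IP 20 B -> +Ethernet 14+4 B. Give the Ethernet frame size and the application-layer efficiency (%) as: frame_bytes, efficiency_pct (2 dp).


TCP segment = 1168 + 32 = 1200 B
IP packet = 1200 + 20 = 1220 B
Ethernet frame = 1220 + 14 + 4 = 1238 B
Efficiency = app / frame = 1168 / 1238 = 0.943457 = 94.3457% -> 94.35% (2 dp)

1238, 94.35


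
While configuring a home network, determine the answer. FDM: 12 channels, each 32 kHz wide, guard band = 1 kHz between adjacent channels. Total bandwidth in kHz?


Given: 12 channels, 32 kHz each, guard = 1 kHz
Channel bandwidth = 12 * 32 = 384 kHz
Guard bands = 11 gaps * 1 kHz = 11 kHz
Total = 384 + 11 = 395 kHz

395


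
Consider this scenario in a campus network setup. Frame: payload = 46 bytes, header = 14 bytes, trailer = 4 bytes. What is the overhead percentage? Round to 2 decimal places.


Given: payload = 46 B, header = 14 B, trailer = 4 B
Overhead bytes = header + trailer = 14 + 4 = 18
Total frame = payload + overhead = 46 + 18 = 64
Overhead % = 18 / 64 * 100 = 28.1250% -> 28.13% (2 dp)

28.13


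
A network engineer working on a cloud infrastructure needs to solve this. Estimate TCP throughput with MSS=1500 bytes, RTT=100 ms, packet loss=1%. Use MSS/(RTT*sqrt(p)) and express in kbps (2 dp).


Given: MSS = 1500 bytes, RTT = 100 ms, loss = 1%
RTT in seconds = 100 / 1000 = 0.1
Loss rate = 1% = 0.01
sqrt(loss) = sqrt(0.01) = 0.1
Throughput (bytes/s) = 1500 / (0.1 * 0.1) = 150000.0000
Throughput (kbps) = 150000.0000 * 8 / 1000 = 1200.000000 -> 1200.00 kbps (2 dp)

1200.00


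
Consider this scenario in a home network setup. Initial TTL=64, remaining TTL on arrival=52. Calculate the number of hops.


Given: initial TTL = 64, received TTL = 52
Hops = initial TTL - received TTL
Hops = 64 - 52 = 12

12


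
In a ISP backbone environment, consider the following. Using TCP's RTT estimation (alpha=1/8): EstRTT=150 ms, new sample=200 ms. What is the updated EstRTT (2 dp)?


Given: EstRTT = 150 ms, SampleRTT = 200 ms, alpha = 1/8
New EstRTT = (1 - alpha) * EstRTT + alpha * SampleRTT
(7/8) * 150 = 131.25
(1/8) * 200 = 25
New EstRTT = 131.25 + 25 = 156.25 ms -> 156.25 ms (2 dp)

156.25


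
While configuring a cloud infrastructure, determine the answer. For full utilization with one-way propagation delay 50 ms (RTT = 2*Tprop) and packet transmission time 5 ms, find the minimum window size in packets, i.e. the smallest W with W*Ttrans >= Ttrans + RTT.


Given: Ttrans = 5 ms, RTT = 100 ms (= 2 * Tprop, Tprop = 50 ms)
Time until first ACK returns = Ttrans + RTT = 5 + 100 = 105 ms
Need W * Ttrans >= Ttrans + RTT  ->  W >= (Ttrans + RTT) / Ttrans
(Ttrans + RTT) / Ttrans = 105 / 5 = 21
W_min = ceil(21) = 21

21


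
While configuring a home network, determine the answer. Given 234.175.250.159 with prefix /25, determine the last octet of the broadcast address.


Given: IP = 234.175.250.159, prefix = /25
Host bits = 32 - 25 = 7
Network last octet = 159 AND mask = 128
Host part size = 2^7 - 1 = 127
Broadcast last octet = 128 OR 127 = 255

255


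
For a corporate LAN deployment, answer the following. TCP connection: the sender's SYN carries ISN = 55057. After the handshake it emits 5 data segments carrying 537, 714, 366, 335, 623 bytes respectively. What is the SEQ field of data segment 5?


The SYN occupies sequence number ISN = 55057, so the first data byte is ISN + 1 = 55058.
SEQ of data segment i = (ISN + 1) + sum of payload sizes of segments 1..i-1.
Segment 1: SEQ = 55058, payload = 537 bytes
Segment 2: SEQ = 55595, payload = 714 bytes
Segment 3: SEQ = 56309, payload = 366 bytes
Segment 4: SEQ = 56675, payload = 335 bytes
Segment 5: SEQ = 57010, payload = 623 bytes
SEQ of segment 5 = 55058 + 537 + 714 + 366 + 335 = 57010

57010


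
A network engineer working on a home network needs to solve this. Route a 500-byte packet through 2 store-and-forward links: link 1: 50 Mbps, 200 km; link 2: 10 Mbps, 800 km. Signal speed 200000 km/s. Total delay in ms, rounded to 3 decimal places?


Packet = 500 bytes = 4000 bits. Store-and-forward: sum (t_trans + t_prop) per link.
Link 1: t_trans = 4000/(50*10^6) s = 0.0800 ms; t_prop = 200/200000 s = 1.0000 ms; subtotal = 1.0800 ms
Link 2: t_trans = 4000/(10*10^6) s = 0.4000 ms; t_prop = 800/200000 s = 4.0000 ms; subtotal = 4.4000 ms
End-to-end = 1.0800 + 4.4000 = 5.4800 ms -> 5.480 ms (3 dp)

5.480


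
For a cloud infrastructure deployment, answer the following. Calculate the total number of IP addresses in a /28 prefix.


Given: CIDR prefix /28
Host bits = 32 - 28 = 4
Total addresses = 2^4 = 16

16


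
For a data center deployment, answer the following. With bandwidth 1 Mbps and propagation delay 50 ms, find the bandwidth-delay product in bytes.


Given: bandwidth = 1 Mbps, delay = 50 ms
BDP in bits = 1 * 10^6 * 50 / 1000
BDP in bits = 50000
BDP in bytes = 50000 / 8 = 6250

6250


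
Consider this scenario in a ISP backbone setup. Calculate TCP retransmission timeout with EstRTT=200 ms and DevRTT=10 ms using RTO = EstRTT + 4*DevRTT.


Given: EstRTT = 200 ms, DevRTT = 10 ms
Timeout = EstRTT + 4 * DevRTT
4 * DevRTT = 4 * 10 = 40
Timeout = 200 + 40 = 240 ms

240


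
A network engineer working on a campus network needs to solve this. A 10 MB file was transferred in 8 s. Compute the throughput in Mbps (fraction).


Given: file = 10 MB, time = 8 s
File in Mb = 10 * 8 = 80 Mb
Throughput = 80 / 8 Mbps
Throughput = 10 Mbps

10


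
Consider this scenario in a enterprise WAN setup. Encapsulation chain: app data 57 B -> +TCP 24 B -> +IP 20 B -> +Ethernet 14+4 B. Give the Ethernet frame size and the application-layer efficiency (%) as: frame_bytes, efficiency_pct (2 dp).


TCP segment = 57 + 24 = 81 B
IP packet = 81 + 20 = 101 B
Ethernet frame = 101 + 14 + 4 = 119 B
Efficiency = app / frame = 57 / 119 = 0.478992 = 47.8992% -> 47.90% (2 dp)

119, 47.90


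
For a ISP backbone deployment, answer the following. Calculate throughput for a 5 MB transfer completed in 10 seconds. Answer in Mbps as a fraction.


Given: file = 5 MB, time = 10 s
File in Mb = 5 * 8 = 40 Mb
Throughput = 40 / 10 Mbps
Throughput = 4 Mbps

4


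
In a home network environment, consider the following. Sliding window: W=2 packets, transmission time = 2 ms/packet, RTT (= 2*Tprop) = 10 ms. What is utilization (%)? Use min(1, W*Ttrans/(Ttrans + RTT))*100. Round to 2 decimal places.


Given: W = 2, Ttrans = 2 ms, RTT = 10 ms (= 2 * Tprop, Tprop = 5 ms)
Cycle time = Ttrans + RTT = 2 + 10 = 12 ms (first packet sent until its ACK returns)
W * Ttrans = 2 * 2 = 4 ms of sending per cycle
W * Ttrans / (Ttrans + RTT) = 4 / 12 = 0.333333
U = min(1, 0.333333) = 0.333333
U% = 33.33%

33.33


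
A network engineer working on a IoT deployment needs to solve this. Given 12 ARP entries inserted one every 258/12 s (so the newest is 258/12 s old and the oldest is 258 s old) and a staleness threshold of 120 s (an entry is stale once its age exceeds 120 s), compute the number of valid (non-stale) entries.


Ages are k * 258/12 s for k = 1..12 (spacing = 21.5000 s).
Entry k is valid iff k * 258/12 <= 120 iff k <= 12 * 120 / 258 = 5.5814
n_valid = floor(5.5814) = 5
(n_stale = 12 - 5 = 7)

5


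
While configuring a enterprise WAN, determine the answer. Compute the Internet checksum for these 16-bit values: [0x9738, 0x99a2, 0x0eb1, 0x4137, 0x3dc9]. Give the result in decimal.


Given words: [0x9738, 0x99a2, 0x0eb1, 0x4137, 0x3dc9]
Step 1: Sum all words
Raw sum = 38712 + 39330 + 3761 + 16695 + 15817 = 114315
Step 2: Fold carry: (48779 + 1) = 48780
One's complement = ~48780 & 0xFFFF = 16755

16755


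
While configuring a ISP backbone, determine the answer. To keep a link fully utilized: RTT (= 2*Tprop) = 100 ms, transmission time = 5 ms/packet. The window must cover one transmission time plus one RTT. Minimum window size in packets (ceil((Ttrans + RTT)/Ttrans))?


Given: Ttrans = 5 ms, RTT = 100 ms (= 2 * Tprop, Tprop = 50 ms)
Time until first ACK returns = Ttrans + RTT = 5 + 100 = 105 ms
Need W * Ttrans >= Ttrans + RTT  ->  W >= (Ttrans + RTT) / Ttrans
(Ttrans + RTT) / Ttrans = 105 / 5 = 21
W_min = ceil(21) = 21

21


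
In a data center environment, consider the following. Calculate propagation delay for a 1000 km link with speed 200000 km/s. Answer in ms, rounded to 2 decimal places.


Given: distance = 1000 km, speed = 200000 km/s
Delay = distance / speed = 1000 / 200000 seconds
Delay in ms = 1000 * 1000 / 200000
Delay = 5.0000 ms
Rounded to 2 dp = 5.00 ms

5.00


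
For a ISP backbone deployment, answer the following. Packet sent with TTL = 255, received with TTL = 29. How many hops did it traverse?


Given: initial TTL = 255, received TTL = 29
Hops = initial TTL - received TTL
Hops = 255 - 29 = 226

226


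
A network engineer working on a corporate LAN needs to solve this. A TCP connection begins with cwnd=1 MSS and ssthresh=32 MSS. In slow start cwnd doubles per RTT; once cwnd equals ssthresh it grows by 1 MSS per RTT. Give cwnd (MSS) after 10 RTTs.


RTT 0: cwnd = 1 MSS (initial)
RTT 1: cwnd = 2 MSS (slow start, doubled)
RTT 2: cwnd = 4 MSS (slow start, doubled)
RTT 3: cwnd = 8 MSS (slow start, doubled)
RTT 4: cwnd = 16 MSS (slow start, doubled)
RTT 5: cwnd = 32 MSS (slow start, doubled)
RTT 6: cwnd = 33 MSS (congestion avoidance, +1)
RTT 7: cwnd = 34 MSS (congestion avoidance, +1)
RTT 8: cwnd = 35 MSS (congestion avoidance, +1)
RTT 9: cwnd = 36 MSS (congestion avoidance, +1)
RTT 10: cwnd = 37 MSS (congestion avoidance, +1)

37


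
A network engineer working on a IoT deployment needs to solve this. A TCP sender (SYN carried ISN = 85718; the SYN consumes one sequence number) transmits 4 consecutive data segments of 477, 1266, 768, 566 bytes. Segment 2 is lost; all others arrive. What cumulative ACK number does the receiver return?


SYN uses sequence number 85718; first data byte = ISN + 1 = 85719.
Segment 1: SEQ = 85719, len = 477 B, covers [85719, 86195]
Segment 2: SEQ = 86196, len = 1266 B, covers [86196, 87461] [LOST]
Segment 3: SEQ = 87462, len = 768 B, covers [87462, 88229]
Segment 4: SEQ = 88230, len = 566 B, covers [88230, 88795]
In-order data received: bytes [85719, 86195] (segments 1..1).
Segment 2 missing -> gap begins at byte 86196; later segments buffered out of order.
Cumulative ACK = next expected in-order byte = 85719 + 477 = 86196

86196


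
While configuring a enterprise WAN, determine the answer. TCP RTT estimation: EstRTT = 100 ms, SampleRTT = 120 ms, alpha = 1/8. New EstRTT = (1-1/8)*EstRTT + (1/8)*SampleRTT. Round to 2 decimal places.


Given: EstRTT = 100 ms, SampleRTT = 120 ms, alpha = 1/8
New EstRTT = (1 - alpha) * EstRTT + alpha * SampleRTT
(7/8) * 100 = 87.5
(1/8) * 120 = 15
New EstRTT = 87.5 + 15 = 102.5 ms -> 102.50 ms (2 dp)

102.50


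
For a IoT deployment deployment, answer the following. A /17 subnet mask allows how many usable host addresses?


Given: subnet mask /17
Host bits = 32 - 17 = 15
Total addresses = 2^15 = 32768
Usable hosts = 32768 - 2 (network + broadcast) = 32766

32766


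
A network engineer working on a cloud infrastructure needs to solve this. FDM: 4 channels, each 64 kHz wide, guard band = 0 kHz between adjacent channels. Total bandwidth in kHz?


Given: 4 channels, 64 kHz each, guard = 0 kHz
Channel bandwidth = 4 * 64 = 256 kHz
Guard bands = 3 gaps * 0 kHz = 0 kHz
Total = 256 + 0 = 256 kHz

256


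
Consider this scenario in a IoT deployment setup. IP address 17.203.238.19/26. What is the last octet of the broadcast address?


Given: IP = 17.203.238.19, prefix = /26
Host bits = 32 - 26 = 6
Network last octet = 19 AND mask = 0
Host part size = 2^6 - 1 = 63
Broadcast last octet = 0 OR 63 = 63

63


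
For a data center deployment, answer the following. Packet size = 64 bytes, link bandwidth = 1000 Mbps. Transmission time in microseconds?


Given: packet = 64 bytes, bandwidth = 1000 Mbps
Packet in bits = 64 * 8 = 512 bits
Bandwidth = 1000 * 10^6 = 1000000000 bps
Time = 512 / 1000000000 seconds
Time in us = 512 * 10^6 / 1000000000 = 0.512

0.512


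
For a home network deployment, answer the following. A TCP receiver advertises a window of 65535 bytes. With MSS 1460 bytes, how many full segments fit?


Given: RWND = 65535 bytes, MSS = 1460 bytes
Full segments = floor(RWND / MSS)
Full segments = floor(65535 / 1460)
Full segments = floor(44.887) = 44

44


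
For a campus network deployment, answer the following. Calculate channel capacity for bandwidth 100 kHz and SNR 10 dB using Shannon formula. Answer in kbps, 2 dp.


Given: B = 100 kHz, SNR = 10 dB
SNR linear = 10^(10/10) = 10
1 + SNR = 11
log2(11) = 3.4594316186
C = 100 * 1000 * 3.4594316186 = 345943.1619 bps
C = 345.943162 kbps -> 345.94 kbps (2 dp)

345.94


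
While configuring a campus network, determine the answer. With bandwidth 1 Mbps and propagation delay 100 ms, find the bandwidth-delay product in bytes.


Given: bandwidth = 1 Mbps, delay = 100 ms
BDP in bits = 1 * 10^6 * 100 / 1000
BDP in bits = 100000
BDP in bytes = 100000 / 8 = 12500

12500


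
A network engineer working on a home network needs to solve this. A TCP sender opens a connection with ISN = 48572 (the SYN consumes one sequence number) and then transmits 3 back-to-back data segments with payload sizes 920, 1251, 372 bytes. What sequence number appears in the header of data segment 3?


The SYN occupies sequence number ISN = 48572, so the first data byte is ISN + 1 = 48573.
SEQ of data segment i = (ISN + 1) + sum of payload sizes of segments 1..i-1.
Segment 1: SEQ = 48573, payload = 920 bytes
Segment 2: SEQ = 49493, payload = 1251 bytes
Segment 3: SEQ = 50744, payload = 372 bytes
SEQ of segment 3 = 48573 + 920 + 1251 = 50744

50744


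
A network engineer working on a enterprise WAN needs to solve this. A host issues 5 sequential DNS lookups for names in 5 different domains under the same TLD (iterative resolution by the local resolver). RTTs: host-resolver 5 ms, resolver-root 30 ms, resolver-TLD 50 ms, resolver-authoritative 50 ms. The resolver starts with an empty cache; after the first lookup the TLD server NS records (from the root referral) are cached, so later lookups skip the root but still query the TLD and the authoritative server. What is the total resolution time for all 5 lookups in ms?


Lookup 1 (cold cache): local + root + TLD + auth = 5 + 30 + 50 + 50 = 135 ms
Lookups 2..5 (TLD NS cached -> skip root; new domain -> still ask TLD and auth): local + TLD + auth = 5 + 50 + 50 = 105 ms each
Remaining 4 lookups: 4 * 105 = 420 ms
Total = 135 + 420 = 555 ms

555


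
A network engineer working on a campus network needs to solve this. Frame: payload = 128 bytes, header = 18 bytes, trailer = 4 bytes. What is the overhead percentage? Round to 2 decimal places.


Given: payload = 128 B, header = 18 B, trailer = 4 B
Overhead bytes = header + trailer = 18 + 4 = 22
Total frame = payload + overhead = 128 + 22 = 150
Overhead % = 22 / 150 * 100 = 14.6667% -> 14.67% (2 dp)

14.67


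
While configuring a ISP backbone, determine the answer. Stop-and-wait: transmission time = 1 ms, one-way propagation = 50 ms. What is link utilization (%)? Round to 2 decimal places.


Given: Ttrans = 1 ms, Tprop = 50 ms
RTT = 2 * Tprop = 2 * 50 = 100 ms
U = Ttrans / (Ttrans + RTT)
U = 1 / (1 + 100)
U = 1 / 101 = 0.009901
U% = 0.99%

0.99


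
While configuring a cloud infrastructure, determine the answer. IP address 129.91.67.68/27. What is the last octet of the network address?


Given: IP = 129.91.67.68, prefix = /27
Subnet mask = 255.255.255.224
Last octet of IP: 68
Last octet of mask: 224
Network last octet = 68 AND 224 = 64

64


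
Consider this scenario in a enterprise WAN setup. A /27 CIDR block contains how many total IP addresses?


Given: CIDR prefix /27
Host bits = 32 - 27 = 5
Total addresses = 2^5 = 32

32


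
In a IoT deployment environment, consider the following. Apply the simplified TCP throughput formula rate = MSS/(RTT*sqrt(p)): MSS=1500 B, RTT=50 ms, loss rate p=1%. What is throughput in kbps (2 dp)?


Given: MSS = 1500 bytes, RTT = 50 ms, loss = 1%
RTT in seconds = 50 / 1000 = 0.05
Loss rate = 1% = 0.01
sqrt(loss) = sqrt(0.01) = 0.1
Throughput (bytes/s) = 1500 / (0.05 * 0.1) = 300000.0000
Throughput (kbps) = 300000.0000 * 8 / 1000 = 2400.000000 -> 2400.00 kbps (2 dp)

2400.00


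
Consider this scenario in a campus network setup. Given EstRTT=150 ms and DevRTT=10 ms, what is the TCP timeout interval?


Given: EstRTT = 150 ms, DevRTT = 10 ms
Timeout = EstRTT + 4 * DevRTT
4 * DevRTT = 4 * 10 = 40
Timeout = 150 + 40 = 190 ms

190


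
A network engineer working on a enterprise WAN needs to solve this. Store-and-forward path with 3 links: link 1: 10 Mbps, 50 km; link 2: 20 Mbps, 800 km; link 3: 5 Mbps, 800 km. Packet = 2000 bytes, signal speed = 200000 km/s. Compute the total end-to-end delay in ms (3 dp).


Packet = 2000 bytes = 16000 bits. Store-and-forward: sum (t_trans + t_prop) per link.
Link 1: t_trans = 16000/(10*10^6) s = 1.6000 ms; t_prop = 50/200000 s = 0.2500 ms; subtotal = 1.8500 ms
Link 2: t_trans = 16000/(20*10^6) s = 0.8000 ms; t_prop = 800/200000 s = 4.0000 ms; subtotal = 4.8000 ms
Link 3: t_trans = 16000/(5*10^6) s = 3.2000 ms; t_prop = 800/200000 s = 4.0000 ms; subtotal = 7.2000 ms
End-to-end = 1.8500 + 4.8000 + 7.2000 = 13.8500 ms -> 13.850 ms (3 dp)

13.850


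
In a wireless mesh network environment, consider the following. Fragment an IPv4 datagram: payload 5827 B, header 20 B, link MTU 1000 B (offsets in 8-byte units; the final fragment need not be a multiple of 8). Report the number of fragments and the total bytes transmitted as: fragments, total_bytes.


Max data per non-final fragment = floor((MTU - header)/8)*8 = floor((1000 - 20)/8)*8 = floor(980/8)*8 = 976 B
Final fragment needs no 8-byte alignment: it can carry up to MTU - header = 980 B
Non-final fragments needed = ceil((payload - 980) / 976) = ceil(4847/976) = ceil(4.9662) = 5
Number of fragments = 5 + 1 = 6
Fragment sizes (data): 5 * 976 B + 947 B (last, 947 <= 980 OK)
Total bytes sent = payload + n_frags * header = 5827 + 6*20 = 5827 + 120 = 5947 B

6, 5947


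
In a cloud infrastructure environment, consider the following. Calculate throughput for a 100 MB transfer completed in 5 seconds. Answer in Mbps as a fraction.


Given: file = 100 MB, time = 5 s
File in Mb = 100 * 8 = 800 Mb
Throughput = 800 / 5 Mbps
Throughput = 160 Mbps

160


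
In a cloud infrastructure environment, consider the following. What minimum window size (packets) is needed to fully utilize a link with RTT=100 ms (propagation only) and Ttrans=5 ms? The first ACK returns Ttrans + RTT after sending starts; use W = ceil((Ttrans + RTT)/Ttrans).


Given: Ttrans = 5 ms, RTT = 100 ms (= 2 * Tprop, Tprop = 50 ms)
Time until first ACK returns = Ttrans + RTT = 5 + 100 = 105 ms
Need W * Ttrans >= Ttrans + RTT  ->  W >= (Ttrans + RTT) / Ttrans
(Ttrans + RTT) / Ttrans = 105 / 5 = 21
W_min = ceil(21) = 21

21


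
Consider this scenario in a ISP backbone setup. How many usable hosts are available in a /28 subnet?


Given: subnet mask /28
Host bits = 32 - 28 = 4
Total addresses = 2^4 = 16
Usable hosts = 16 - 2 (network + broadcast) = 14

14


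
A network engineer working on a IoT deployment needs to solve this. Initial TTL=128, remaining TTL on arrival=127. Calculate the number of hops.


Given: initial TTL = 128, received TTL = 127
Hops = initial TTL - received TTL
Hops = 128 - 127 = 1

1


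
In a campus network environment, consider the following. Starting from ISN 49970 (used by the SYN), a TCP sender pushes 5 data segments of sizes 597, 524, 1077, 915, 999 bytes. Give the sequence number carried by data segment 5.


The SYN occupies sequence number ISN = 49970, so the first data byte is ISN + 1 = 49971.
SEQ of data segment i = (ISN + 1) + sum of payload sizes of segments 1..i-1.
Segment 1: SEQ = 49971, payload = 597 bytes
Segment 2: SEQ = 50568, payload = 524 bytes
Segment 3: SEQ = 51092, payload = 1077 bytes
Segment 4: SEQ = 52169, payload = 915 bytes
Segment 5: SEQ = 53084, payload = 999 bytes
SEQ of segment 5 = 49971 + 597 + 524 + 1077 + 915 = 53084

53084


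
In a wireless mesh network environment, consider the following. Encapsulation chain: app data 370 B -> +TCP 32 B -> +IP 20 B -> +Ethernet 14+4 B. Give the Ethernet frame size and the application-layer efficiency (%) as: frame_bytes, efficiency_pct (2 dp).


TCP segment = 370 + 32 = 402 B
IP packet = 402 + 20 = 422 B
Ethernet frame = 422 + 14 + 4 = 440 B
Efficiency = app / frame = 370 / 440 = 0.840909 = 84.0909% -> 84.09% (2 dp)

440, 84.09


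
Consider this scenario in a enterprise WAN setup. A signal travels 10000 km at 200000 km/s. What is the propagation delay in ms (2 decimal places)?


Given: distance = 10000 km, speed = 200000 km/s
Delay = distance / speed = 10000 / 200000 seconds
Delay in ms = 10000 * 1000 / 200000
Delay = 50.0000 ms
Rounded to 2 dp = 50.00 ms

50.00


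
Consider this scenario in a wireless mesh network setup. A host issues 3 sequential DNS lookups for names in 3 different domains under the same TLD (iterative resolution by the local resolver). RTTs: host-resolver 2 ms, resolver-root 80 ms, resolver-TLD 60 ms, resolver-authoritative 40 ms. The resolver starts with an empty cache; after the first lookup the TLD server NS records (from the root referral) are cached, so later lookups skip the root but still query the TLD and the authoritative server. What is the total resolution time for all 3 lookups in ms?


Lookup 1 (cold cache): local + root + TLD + auth = 2 + 80 + 60 + 40 = 182 ms
Lookups 2..3 (TLD NS cached -> skip root; new domain -> still ask TLD and auth): local + TLD + auth = 2 + 60 + 40 = 102 ms each
Remaining 2 lookups: 2 * 102 = 204 ms
Total = 182 + 204 = 386 ms

386


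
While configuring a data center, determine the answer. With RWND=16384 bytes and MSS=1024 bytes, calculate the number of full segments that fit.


Given: RWND = 16384 bytes, MSS = 1024 bytes
Full segments = floor(RWND / MSS)
Full segments = floor(16384 / 1024)
Full segments = floor(16.0) = 16

16


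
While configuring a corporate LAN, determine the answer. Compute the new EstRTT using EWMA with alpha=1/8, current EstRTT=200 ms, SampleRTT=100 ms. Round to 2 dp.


Given: EstRTT = 200 ms, SampleRTT = 100 ms, alpha = 1/8
New EstRTT = (1 - alpha) * EstRTT + alpha * SampleRTT
(7/8) * 200 = 175
(1/8) * 100 = 12.5
New EstRTT = 175 + 12.5 = 187.5 ms -> 187.50 ms (2 dp)

187.50


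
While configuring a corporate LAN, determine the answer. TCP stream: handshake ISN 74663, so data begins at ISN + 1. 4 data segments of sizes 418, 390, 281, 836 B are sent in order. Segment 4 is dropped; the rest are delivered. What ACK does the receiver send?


SYN uses sequence number 74663; first data byte = ISN + 1 = 74664.
Segment 1: SEQ = 74664, len = 418 B, covers [74664, 75081]
Segment 2: SEQ = 75082, len = 390 B, covers [75082, 75471]
Segment 3: SEQ = 75472, len = 281 B, covers [75472, 75752]
Segment 4: SEQ = 75753, len = 836 B, covers [75753, 76588] [LOST]
In-order data received: bytes [74664, 75752] (segments 1..3).
Segment 4 missing -> gap begins at byte 75753.
Cumulative ACK = next expected in-order byte = 74664 + 418 + 390 + 281 = 75753

75753


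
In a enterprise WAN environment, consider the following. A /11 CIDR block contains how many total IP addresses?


Given: CIDR prefix /11
Host bits = 32 - 11 = 21
Total addresses = 2^21 = 2097152

2097152


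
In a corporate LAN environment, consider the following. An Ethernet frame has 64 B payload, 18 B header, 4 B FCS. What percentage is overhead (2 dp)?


Given: payload = 64 B, header = 18 B, trailer = 4 B
Overhead bytes = header + trailer = 18 + 4 = 22
Total frame = payload + overhead = 64 + 22 = 86
Overhead % = 22 / 86 * 100 = 25.5814% -> 25.58% (2 dp)

25.58


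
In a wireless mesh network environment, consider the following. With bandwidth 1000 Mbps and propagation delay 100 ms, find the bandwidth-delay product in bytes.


Given: bandwidth = 1000 Mbps, delay = 100 ms
BDP in bits = 1000 * 10^6 * 100 / 1000
BDP in bits = 100000000
BDP in bytes = 100000000 / 8 = 12500000

12500000


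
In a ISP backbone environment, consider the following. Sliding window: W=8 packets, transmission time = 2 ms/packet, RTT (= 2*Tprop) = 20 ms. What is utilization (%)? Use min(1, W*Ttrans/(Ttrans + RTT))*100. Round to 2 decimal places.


Given: W = 8, Ttrans = 2 ms, RTT = 20 ms (= 2 * Tprop, Tprop = 10 ms)
Cycle time = Ttrans + RTT = 2 + 20 = 22 ms (first packet sent until its ACK returns)
W * Ttrans = 8 * 2 = 16 ms of sending per cycle
W * Ttrans / (Ttrans + RTT) = 16 / 22 = 0.727273
U = min(1, 0.727273) = 0.727273
U% = 72.73%

72.73


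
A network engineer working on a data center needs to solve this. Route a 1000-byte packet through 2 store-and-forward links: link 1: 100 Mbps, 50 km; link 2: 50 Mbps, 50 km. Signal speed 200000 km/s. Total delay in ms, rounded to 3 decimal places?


Packet = 1000 bytes = 8000 bits. Store-and-forward: sum (t_trans + t_prop) per link.
Link 1: t_trans = 8000/(100*10^6) s = 0.0800 ms; t_prop = 50/200000 s = 0.2500 ms; subtotal = 0.3300 ms
Link 2: t_trans = 8000/(50*10^6) s = 0.1600 ms; t_prop = 50/200000 s = 0.2500 ms; subtotal = 0.4100 ms
End-to-end = 0.3300 + 0.4100 = 0.7400 ms -> 0.740 ms (3 dp)

0.740
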